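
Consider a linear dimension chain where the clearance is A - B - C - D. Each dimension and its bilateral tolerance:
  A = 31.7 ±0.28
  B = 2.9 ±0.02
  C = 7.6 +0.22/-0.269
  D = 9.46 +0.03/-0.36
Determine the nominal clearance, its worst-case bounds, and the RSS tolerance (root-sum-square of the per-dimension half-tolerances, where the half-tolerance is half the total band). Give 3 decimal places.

Stack each dimension's contribution:
  +A: nom +31.700 → Σnom=31.700; wc +0.280/-0.280 → slack +0.280/-0.280; half-tol=0.280, Σhalf²=0.078400
  -B: nom -2.900 → Σnom=28.800; wc +0.020/-0.020 → slack +0.300/-0.300; half-tol=0.020, Σhalf²=0.078800
  -C: nom -7.600 → Σnom=21.200; wc +0.269/-0.220 → slack +0.569/-0.520; half-tol=0.244, Σhalf²=0.138580
  -D: nom -9.460 → Σnom=11.740; wc +0.360/-0.030 → slack +0.929/-0.550; half-tol=0.195, Σhalf²=0.176605
Nominal = 11.740. Worst-case = [11.740 - 0.550, 11.740 + 0.929] = [11.190, 12.669]. RSS = √0.176605 = 0.420.

nominal=11.740 wc=[11.190,12.669] rss=0.420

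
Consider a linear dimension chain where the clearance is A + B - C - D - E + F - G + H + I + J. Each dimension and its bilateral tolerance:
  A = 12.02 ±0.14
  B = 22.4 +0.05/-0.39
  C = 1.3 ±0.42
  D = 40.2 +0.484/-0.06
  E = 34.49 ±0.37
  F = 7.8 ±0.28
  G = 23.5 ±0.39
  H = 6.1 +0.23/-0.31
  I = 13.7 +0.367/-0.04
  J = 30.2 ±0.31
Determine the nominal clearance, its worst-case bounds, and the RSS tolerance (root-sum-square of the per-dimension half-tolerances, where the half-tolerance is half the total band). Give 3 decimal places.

nominal=-7.270 wc=[-10.404,-4.653] rss=0.947

Stack each dimension's contribution:
  +A: nom +12.020 → Σnom=12.020; wc +0.140/-0.140 → slack +0.140/-0.140; half-tol=0.140, Σhalf²=0.019600
  +B: nom +22.400 → Σnom=34.420; wc +0.050/-0.390 → slack +0.190/-0.530; half-tol=0.220, Σhalf²=0.068000
  -C: nom -1.300 → Σnom=33.120; wc +0.420/-0.420 → slack +0.610/-0.950; half-tol=0.420, Σhalf²=0.244400
  -D: nom -40.200 → Σnom=-7.080; wc +0.060/-0.484 → slack +0.670/-1.434; half-tol=0.272, Σhalf²=0.318384
  -E: nom -34.490 → Σnom=-41.570; wc +0.370/-0.370 → slack +1.040/-1.804; half-tol=0.370, Σhalf²=0.455284
  +F: nom +7.800 → Σnom=-33.770; wc +0.280/-0.280 → slack +1.320/-2.084; half-tol=0.280, Σhalf²=0.533684
  -G: nom -23.500 → Σnom=-57.270; wc +0.390/-0.390 → slack +1.710/-2.474; half-tol=0.390, Σhalf²=0.685784
  +H: nom +6.100 → Σnom=-51.170; wc +0.230/-0.310 → slack +1.940/-2.784; half-tol=0.270, Σhalf²=0.758684
  +I: nom +13.700 → Σnom=-37.470; wc +0.367/-0.040 → slack +2.307/-2.824; half-tol=0.203, Σhalf²=0.800096
  +J: nom +30.200 → Σnom=-7.270; wc +0.310/-0.310 → slack +2.617/-3.134; half-tol=0.310, Σhalf²=0.896196
Nominal = -7.270. Worst-case = [-7.270 - 3.134, -7.270 + 2.617] = [-10.404, -4.653]. RSS = √0.896196 = 0.947.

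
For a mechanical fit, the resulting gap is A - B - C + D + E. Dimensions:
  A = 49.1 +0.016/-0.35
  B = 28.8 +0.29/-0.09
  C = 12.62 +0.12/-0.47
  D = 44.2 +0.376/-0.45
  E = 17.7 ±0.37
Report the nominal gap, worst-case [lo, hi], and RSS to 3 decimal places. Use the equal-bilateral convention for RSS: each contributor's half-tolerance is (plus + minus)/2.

Stack each dimension's contribution:
  +A: nom +49.100 → Σnom=49.100; wc +0.016/-0.350 → slack +0.016/-0.350; half-tol=0.183, Σhalf²=0.033489
  -B: nom -28.800 → Σnom=20.300; wc +0.090/-0.290 → slack +0.106/-0.640; half-tol=0.190, Σhalf²=0.069589
  -C: nom -12.620 → Σnom=7.680; wc +0.470/-0.120 → slack +0.576/-0.760; half-tol=0.295, Σhalf²=0.156614
  +D: nom +44.200 → Σnom=51.880; wc +0.376/-0.450 → slack +0.952/-1.210; half-tol=0.413, Σhalf²=0.327183
  +E: nom +17.700 → Σnom=69.580; wc +0.370/-0.370 → slack +1.322/-1.580; half-tol=0.370, Σhalf²=0.464083
Nominal = 69.580. Worst-case = [69.580 - 1.580, 69.580 + 1.322] = [68.000, 70.902]. RSS = √0.464083 = 0.681.

nominal=69.580 wc=[68.000,70.902] rss=0.681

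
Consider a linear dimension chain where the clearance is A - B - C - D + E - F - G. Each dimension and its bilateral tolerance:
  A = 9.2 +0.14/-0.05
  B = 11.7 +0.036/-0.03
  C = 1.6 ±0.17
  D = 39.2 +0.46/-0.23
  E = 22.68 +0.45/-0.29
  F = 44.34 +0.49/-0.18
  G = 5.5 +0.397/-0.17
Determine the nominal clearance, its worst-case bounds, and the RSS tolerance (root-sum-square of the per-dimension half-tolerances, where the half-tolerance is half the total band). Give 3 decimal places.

Stack each dimension's contribution:
  +A: nom +9.200 → Σnom=9.200; wc +0.140/-0.050 → slack +0.140/-0.050; half-tol=0.095, Σhalf²=0.009025
  -B: nom -11.700 → Σnom=-2.500; wc +0.030/-0.036 → slack +0.170/-0.086; half-tol=0.033, Σhalf²=0.010114
  -C: nom -1.600 → Σnom=-4.100; wc +0.170/-0.170 → slack +0.340/-0.256; half-tol=0.170, Σhalf²=0.039014
  -D: nom -39.200 → Σnom=-43.300; wc +0.230/-0.460 → slack +0.570/-0.716; half-tol=0.345, Σhalf²=0.158039
  +E: nom +22.680 → Σnom=-20.620; wc +0.450/-0.290 → slack +1.020/-1.006; half-tol=0.370, Σhalf²=0.294939
  -F: nom -44.340 → Σnom=-64.960; wc +0.180/-0.490 → slack +1.200/-1.496; half-tol=0.335, Σhalf²=0.407164
  -G: nom -5.500 → Σnom=-70.460; wc +0.170/-0.397 → slack +1.370/-1.893; half-tol=0.284, Σhalf²=0.487536
Nominal = -70.460. Worst-case = [-70.460 - 1.893, -70.460 + 1.370] = [-72.353, -69.090]. RSS = √0.487536 = 0.698.

nominal=-70.460 wc=[-72.353,-69.090] rss=0.698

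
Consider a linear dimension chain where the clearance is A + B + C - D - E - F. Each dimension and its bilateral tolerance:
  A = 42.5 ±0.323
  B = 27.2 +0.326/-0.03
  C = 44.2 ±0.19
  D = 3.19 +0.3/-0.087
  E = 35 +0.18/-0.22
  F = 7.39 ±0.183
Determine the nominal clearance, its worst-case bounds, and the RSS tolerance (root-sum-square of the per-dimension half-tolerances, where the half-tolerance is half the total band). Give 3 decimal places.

nominal=68.320 wc=[67.114,69.649] rss=0.532

Stack each dimension's contribution:
  +A: nom +42.500 → Σnom=42.500; wc +0.323/-0.323 → slack +0.323/-0.323; half-tol=0.323, Σhalf²=0.104329
  +B: nom +27.200 → Σnom=69.700; wc +0.326/-0.030 → slack +0.649/-0.353; half-tol=0.178, Σhalf²=0.136013
  +C: nom +44.200 → Σnom=113.900; wc +0.190/-0.190 → slack +0.839/-0.543; half-tol=0.190, Σhalf²=0.172113
  -D: nom -3.190 → Σnom=110.710; wc +0.087/-0.300 → slack +0.926/-0.843; half-tol=0.194, Σhalf²=0.209555
  -E: nom -35.000 → Σnom=75.710; wc +0.220/-0.180 → slack +1.146/-1.023; half-tol=0.200, Σhalf²=0.249555
  -F: nom -7.390 → Σnom=68.320; wc +0.183/-0.183 → slack +1.329/-1.206; half-tol=0.183, Σhalf²=0.283044
Nominal = 68.320. Worst-case = [68.320 - 1.206, 68.320 + 1.329] = [67.114, 69.649]. RSS = √0.283044 = 0.532.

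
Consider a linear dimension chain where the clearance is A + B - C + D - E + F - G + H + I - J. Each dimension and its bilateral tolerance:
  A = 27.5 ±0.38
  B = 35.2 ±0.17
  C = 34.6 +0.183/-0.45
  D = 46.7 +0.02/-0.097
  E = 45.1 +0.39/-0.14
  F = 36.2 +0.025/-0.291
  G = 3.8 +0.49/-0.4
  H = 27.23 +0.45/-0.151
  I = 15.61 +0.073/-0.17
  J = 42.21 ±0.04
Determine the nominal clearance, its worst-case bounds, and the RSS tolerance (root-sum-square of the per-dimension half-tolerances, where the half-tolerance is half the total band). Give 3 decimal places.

nominal=62.730 wc=[60.368,64.878] rss=0.823

Stack each dimension's contribution:
  +A: nom +27.500 → Σnom=27.500; wc +0.380/-0.380 → slack +0.380/-0.380; half-tol=0.380, Σhalf²=0.144400
  +B: nom +35.200 → Σnom=62.700; wc +0.170/-0.170 → slack +0.550/-0.550; half-tol=0.170, Σhalf²=0.173300
  -C: nom -34.600 → Σnom=28.100; wc +0.450/-0.183 → slack +1.000/-0.733; half-tol=0.317, Σhalf²=0.273472
  +D: nom +46.700 → Σnom=74.800; wc +0.020/-0.097 → slack +1.020/-0.830; half-tol=0.059, Σhalf²=0.276895
  -E: nom -45.100 → Σnom=29.700; wc +0.140/-0.390 → slack +1.160/-1.220; half-tol=0.265, Σhalf²=0.347120
  +F: nom +36.200 → Σnom=65.900; wc +0.025/-0.291 → slack +1.185/-1.511; half-tol=0.158, Σhalf²=0.372084
  -G: nom -3.800 → Σnom=62.100; wc +0.400/-0.490 → slack +1.585/-2.001; half-tol=0.445, Σhalf²=0.570109
  +H: nom +27.230 → Σnom=89.330; wc +0.450/-0.151 → slack +2.035/-2.152; half-tol=0.300, Σhalf²=0.660409
  +I: nom +15.610 → Σnom=104.940; wc +0.073/-0.170 → slack +2.108/-2.322; half-tol=0.121, Σhalf²=0.675171
  -J: nom -42.210 → Σnom=62.730; wc +0.040/-0.040 → slack +2.148/-2.362; half-tol=0.040, Σhalf²=0.676771
Nominal = 62.730. Worst-case = [62.730 - 2.362, 62.730 + 2.148] = [60.368, 64.878]. RSS = √0.676771 = 0.823.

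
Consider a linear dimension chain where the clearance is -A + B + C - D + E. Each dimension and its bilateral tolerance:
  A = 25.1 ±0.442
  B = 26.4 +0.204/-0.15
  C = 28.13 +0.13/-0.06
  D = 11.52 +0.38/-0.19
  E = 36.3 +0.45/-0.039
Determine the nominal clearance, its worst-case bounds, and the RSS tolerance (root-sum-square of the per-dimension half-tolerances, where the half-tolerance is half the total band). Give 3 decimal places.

Stack each dimension's contribution:
  -A: nom -25.100 → Σnom=-25.100; wc +0.442/-0.442 → slack +0.442/-0.442; half-tol=0.442, Σhalf²=0.195364
  +B: nom +26.400 → Σnom=1.300; wc +0.204/-0.150 → slack +0.646/-0.592; half-tol=0.177, Σhalf²=0.226693
  +C: nom +28.130 → Σnom=29.430; wc +0.130/-0.060 → slack +0.776/-0.652; half-tol=0.095, Σhalf²=0.235718
  -D: nom -11.520 → Σnom=17.910; wc +0.190/-0.380 → slack +0.966/-1.032; half-tol=0.285, Σhalf²=0.316943
  +E: nom +36.300 → Σnom=54.210; wc +0.450/-0.039 → slack +1.416/-1.071; half-tol=0.244, Σhalf²=0.376723
Nominal = 54.210. Worst-case = [54.210 - 1.071, 54.210 + 1.416] = [53.139, 55.626]. RSS = √0.376723 = 0.614.

nominal=54.210 wc=[53.139,55.626] rss=0.614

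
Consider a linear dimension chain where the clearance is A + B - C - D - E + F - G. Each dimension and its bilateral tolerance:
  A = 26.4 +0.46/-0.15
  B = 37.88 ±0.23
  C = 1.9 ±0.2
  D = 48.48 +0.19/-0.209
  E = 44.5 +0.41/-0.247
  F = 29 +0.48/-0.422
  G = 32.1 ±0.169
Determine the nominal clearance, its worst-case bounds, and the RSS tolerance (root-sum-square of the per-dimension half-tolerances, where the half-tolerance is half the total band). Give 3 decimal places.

nominal=-33.700 wc=[-35.471,-31.705] rss=0.752

Stack each dimension's contribution:
  +A: nom +26.400 → Σnom=26.400; wc +0.460/-0.150 → slack +0.460/-0.150; half-tol=0.305, Σhalf²=0.093025
  +B: nom +37.880 → Σnom=64.280; wc +0.230/-0.230 → slack +0.690/-0.380; half-tol=0.230, Σhalf²=0.145925
  -C: nom -1.900 → Σnom=62.380; wc +0.200/-0.200 → slack +0.890/-0.580; half-tol=0.200, Σhalf²=0.185925
  -D: nom -48.480 → Σnom=13.900; wc +0.209/-0.190 → slack +1.099/-0.770; half-tol=0.200, Σhalf²=0.225725
  -E: nom -44.500 → Σnom=-30.600; wc +0.247/-0.410 → slack +1.346/-1.180; half-tol=0.329, Σhalf²=0.333638
  +F: nom +29.000 → Σnom=-1.600; wc +0.480/-0.422 → slack +1.826/-1.602; half-tol=0.451, Σhalf²=0.537038
  -G: nom -32.100 → Σnom=-33.700; wc +0.169/-0.169 → slack +1.995/-1.771; half-tol=0.169, Σhalf²=0.565600
Nominal = -33.700. Worst-case = [-33.700 - 1.771, -33.700 + 1.995] = [-35.471, -31.705]. RSS = √0.565600 = 0.752.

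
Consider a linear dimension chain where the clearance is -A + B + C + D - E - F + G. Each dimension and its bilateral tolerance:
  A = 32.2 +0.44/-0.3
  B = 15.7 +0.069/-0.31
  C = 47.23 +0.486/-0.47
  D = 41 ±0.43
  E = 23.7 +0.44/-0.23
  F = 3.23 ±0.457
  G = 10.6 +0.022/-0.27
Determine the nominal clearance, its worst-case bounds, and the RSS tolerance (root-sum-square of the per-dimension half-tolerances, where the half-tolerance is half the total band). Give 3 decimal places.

Stack each dimension's contribution:
  -A: nom -32.200 → Σnom=-32.200; wc +0.300/-0.440 → slack +0.300/-0.440; half-tol=0.370, Σhalf²=0.136900
  +B: nom +15.700 → Σnom=-16.500; wc +0.069/-0.310 → slack +0.369/-0.750; half-tol=0.190, Σhalf²=0.172810
  +C: nom +47.230 → Σnom=30.730; wc +0.486/-0.470 → slack +0.855/-1.220; half-tol=0.478, Σhalf²=0.401294
  +D: nom +41.000 → Σnom=71.730; wc +0.430/-0.430 → slack +1.285/-1.650; half-tol=0.430, Σhalf²=0.586194
  -E: nom -23.700 → Σnom=48.030; wc +0.230/-0.440 → slack +1.515/-2.090; half-tol=0.335, Σhalf²=0.698419
  -F: nom -3.230 → Σnom=44.800; wc +0.457/-0.457 → slack +1.972/-2.547; half-tol=0.457, Σhalf²=0.907268
  +G: nom +10.600 → Σnom=55.400; wc +0.022/-0.270 → slack +1.994/-2.817; half-tol=0.146, Σhalf²=0.928584
Nominal = 55.400. Worst-case = [55.400 - 2.817, 55.400 + 1.994] = [52.583, 57.394]. RSS = √0.928584 = 0.964.

nominal=55.400 wc=[52.583,57.394] rss=0.964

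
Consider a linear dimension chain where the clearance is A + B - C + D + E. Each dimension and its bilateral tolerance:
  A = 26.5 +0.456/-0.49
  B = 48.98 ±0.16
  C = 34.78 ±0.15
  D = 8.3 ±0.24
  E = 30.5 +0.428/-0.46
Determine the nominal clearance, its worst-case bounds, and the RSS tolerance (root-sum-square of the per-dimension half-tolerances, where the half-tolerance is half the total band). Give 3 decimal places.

Stack each dimension's contribution:
  +A: nom +26.500 → Σnom=26.500; wc +0.456/-0.490 → slack +0.456/-0.490; half-tol=0.473, Σhalf²=0.223729
  +B: nom +48.980 → Σnom=75.480; wc +0.160/-0.160 → slack +0.616/-0.650; half-tol=0.160, Σhalf²=0.249329
  -C: nom -34.780 → Σnom=40.700; wc +0.150/-0.150 → slack +0.766/-0.800; half-tol=0.150, Σhalf²=0.271829
  +D: nom +8.300 → Σnom=49.000; wc +0.240/-0.240 → slack +1.006/-1.040; half-tol=0.240, Σhalf²=0.329429
  +E: nom +30.500 → Σnom=79.500; wc +0.428/-0.460 → slack +1.434/-1.500; half-tol=0.444, Σhalf²=0.526565
Nominal = 79.500. Worst-case = [79.500 - 1.500, 79.500 + 1.434] = [78.000, 80.934]. RSS = √0.526565 = 0.726.

nominal=79.500 wc=[78.000,80.934] rss=0.726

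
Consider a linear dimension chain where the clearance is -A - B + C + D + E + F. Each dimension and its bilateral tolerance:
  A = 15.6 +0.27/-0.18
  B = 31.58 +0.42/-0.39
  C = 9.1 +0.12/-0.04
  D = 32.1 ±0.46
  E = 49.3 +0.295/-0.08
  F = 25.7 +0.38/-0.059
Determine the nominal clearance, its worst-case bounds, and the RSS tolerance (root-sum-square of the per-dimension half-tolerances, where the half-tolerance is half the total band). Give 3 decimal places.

nominal=69.020 wc=[67.691,70.845] rss=0.718

Stack each dimension's contribution:
  -A: nom -15.600 → Σnom=-15.600; wc +0.180/-0.270 → slack +0.180/-0.270; half-tol=0.225, Σhalf²=0.050625
  -B: nom -31.580 → Σnom=-47.180; wc +0.390/-0.420 → slack +0.570/-0.690; half-tol=0.405, Σhalf²=0.214650
  +C: nom +9.100 → Σnom=-38.080; wc +0.120/-0.040 → slack +0.690/-0.730; half-tol=0.080, Σhalf²=0.221050
  +D: nom +32.100 → Σnom=-5.980; wc +0.460/-0.460 → slack +1.150/-1.190; half-tol=0.460, Σhalf²=0.432650
  +E: nom +49.300 → Σnom=43.320; wc +0.295/-0.080 → slack +1.445/-1.270; half-tol=0.188, Σhalf²=0.467806
  +F: nom +25.700 → Σnom=69.020; wc +0.380/-0.059 → slack +1.825/-1.329; half-tol=0.220, Σhalf²=0.515987
Nominal = 69.020. Worst-case = [69.020 - 1.329, 69.020 + 1.825] = [67.691, 70.845]. RSS = √0.515987 = 0.718.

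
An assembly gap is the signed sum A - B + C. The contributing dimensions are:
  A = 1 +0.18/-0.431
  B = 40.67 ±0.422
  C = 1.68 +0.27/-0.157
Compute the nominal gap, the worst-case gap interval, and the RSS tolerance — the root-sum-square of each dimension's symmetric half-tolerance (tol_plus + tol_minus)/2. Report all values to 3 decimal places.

Stack each dimension's contribution:
  +A: nom +1.000 → Σnom=1.000; wc +0.180/-0.431 → slack +0.180/-0.431; half-tol=0.305, Σhalf²=0.093330
  -B: nom -40.670 → Σnom=-39.670; wc +0.422/-0.422 → slack +0.602/-0.853; half-tol=0.422, Σhalf²=0.271414
  +C: nom +1.680 → Σnom=-37.990; wc +0.270/-0.157 → slack +0.872/-1.010; half-tol=0.214, Σhalf²=0.316996
Nominal = -37.990. Worst-case = [-37.990 - 1.010, -37.990 + 0.872] = [-39.000, -37.118]. RSS = √0.316996 = 0.563.

nominal=-37.990 wc=[-39.000,-37.118] rss=0.563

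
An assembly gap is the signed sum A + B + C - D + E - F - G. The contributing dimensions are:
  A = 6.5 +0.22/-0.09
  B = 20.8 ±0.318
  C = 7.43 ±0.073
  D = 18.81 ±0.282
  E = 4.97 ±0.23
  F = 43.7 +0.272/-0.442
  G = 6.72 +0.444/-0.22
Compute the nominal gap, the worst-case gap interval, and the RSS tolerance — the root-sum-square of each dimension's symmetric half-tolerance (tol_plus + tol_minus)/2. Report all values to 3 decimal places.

Stack each dimension's contribution:
  +A: nom +6.500 → Σnom=6.500; wc +0.220/-0.090 → slack +0.220/-0.090; half-tol=0.155, Σhalf²=0.024025
  +B: nom +20.800 → Σnom=27.300; wc +0.318/-0.318 → slack +0.538/-0.408; half-tol=0.318, Σhalf²=0.125149
  +C: nom +7.430 → Σnom=34.730; wc +0.073/-0.073 → slack +0.611/-0.481; half-tol=0.073, Σhalf²=0.130478
  -D: nom -18.810 → Σnom=15.920; wc +0.282/-0.282 → slack +0.893/-0.763; half-tol=0.282, Σhalf²=0.210002
  +E: nom +4.970 → Σnom=20.890; wc +0.230/-0.230 → slack +1.123/-0.993; half-tol=0.230, Σhalf²=0.262902
  -F: nom -43.700 → Σnom=-22.810; wc +0.442/-0.272 → slack +1.565/-1.265; half-tol=0.357, Σhalf²=0.390351
  -G: nom -6.720 → Σnom=-29.530; wc +0.220/-0.444 → slack +1.785/-1.709; half-tol=0.332, Σhalf²=0.500575
Nominal = -29.530. Worst-case = [-29.530 - 1.709, -29.530 + 1.785] = [-31.239, -27.745]. RSS = √0.500575 = 0.708.

nominal=-29.530 wc=[-31.239,-27.745] rss=0.708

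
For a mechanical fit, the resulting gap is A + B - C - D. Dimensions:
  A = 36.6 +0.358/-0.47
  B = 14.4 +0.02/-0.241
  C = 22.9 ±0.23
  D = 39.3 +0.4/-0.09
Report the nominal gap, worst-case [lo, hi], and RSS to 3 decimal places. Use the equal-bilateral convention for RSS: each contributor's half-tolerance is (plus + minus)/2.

nominal=-11.200 wc=[-12.541,-10.502] rss=0.549

Stack each dimension's contribution:
  +A: nom +36.600 → Σnom=36.600; wc +0.358/-0.470 → slack +0.358/-0.470; half-tol=0.414, Σhalf²=0.171396
  +B: nom +14.400 → Σnom=51.000; wc +0.020/-0.241 → slack +0.378/-0.711; half-tol=0.131, Σhalf²=0.188426
  -C: nom -22.900 → Σnom=28.100; wc +0.230/-0.230 → slack +0.608/-0.941; half-tol=0.230, Σhalf²=0.241326
  -D: nom -39.300 → Σnom=-11.200; wc +0.090/-0.400 → slack +0.698/-1.341; half-tol=0.245, Σhalf²=0.301351
Nominal = -11.200. Worst-case = [-11.200 - 1.341, -11.200 + 0.698] = [-12.541, -10.502]. RSS = √0.301351 = 0.549.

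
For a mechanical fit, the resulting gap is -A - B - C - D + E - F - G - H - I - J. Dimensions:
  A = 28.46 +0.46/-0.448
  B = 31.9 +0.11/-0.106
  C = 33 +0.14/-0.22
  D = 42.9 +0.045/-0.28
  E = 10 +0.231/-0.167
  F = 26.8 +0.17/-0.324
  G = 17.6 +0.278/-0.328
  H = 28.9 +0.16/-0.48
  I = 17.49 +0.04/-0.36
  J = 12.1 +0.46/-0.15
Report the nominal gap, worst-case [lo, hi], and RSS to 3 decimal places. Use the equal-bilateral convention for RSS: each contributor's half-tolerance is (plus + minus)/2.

Stack each dimension's contribution:
  -A: nom -28.460 → Σnom=-28.460; wc +0.448/-0.460 → slack +0.448/-0.460; half-tol=0.454, Σhalf²=0.206116
  -B: nom -31.900 → Σnom=-60.360; wc +0.106/-0.110 → slack +0.554/-0.570; half-tol=0.108, Σhalf²=0.217780
  -C: nom -33.000 → Σnom=-93.360; wc +0.220/-0.140 → slack +0.774/-0.710; half-tol=0.180, Σhalf²=0.250180
  -D: nom -42.900 → Σnom=-136.260; wc +0.280/-0.045 → slack +1.054/-0.755; half-tol=0.163, Σhalf²=0.276586
  +E: nom +10.000 → Σnom=-126.260; wc +0.231/-0.167 → slack +1.285/-0.922; half-tol=0.199, Σhalf²=0.316187
  -F: nom -26.800 → Σnom=-153.060; wc +0.324/-0.170 → slack +1.609/-1.092; half-tol=0.247, Σhalf²=0.377196
  -G: nom -17.600 → Σnom=-170.660; wc +0.328/-0.278 → slack +1.937/-1.370; half-tol=0.303, Σhalf²=0.469005
  -H: nom -28.900 → Σnom=-199.560; wc +0.480/-0.160 → slack +2.417/-1.530; half-tol=0.320, Σhalf²=0.571405
  -I: nom -17.490 → Σnom=-217.050; wc +0.360/-0.040 → slack +2.777/-1.570; half-tol=0.200, Σhalf²=0.611405
  -J: nom -12.100 → Σnom=-229.150; wc +0.150/-0.460 → slack +2.927/-2.030; half-tol=0.305, Σhalf²=0.704430
Nominal = -229.150. Worst-case = [-229.150 - 2.030, -229.150 + 2.927] = [-231.180, -226.223]. RSS = √0.704430 = 0.839.

nominal=-229.150 wc=[-231.180,-226.223] rss=0.839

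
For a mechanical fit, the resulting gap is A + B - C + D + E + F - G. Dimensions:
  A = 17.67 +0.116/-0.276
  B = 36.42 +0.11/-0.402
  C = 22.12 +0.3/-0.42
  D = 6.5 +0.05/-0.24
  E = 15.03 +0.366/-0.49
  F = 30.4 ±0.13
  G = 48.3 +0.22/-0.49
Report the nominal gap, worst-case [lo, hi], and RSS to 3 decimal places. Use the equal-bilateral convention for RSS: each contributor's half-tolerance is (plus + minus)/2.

Stack each dimension's contribution:
  +A: nom +17.670 → Σnom=17.670; wc +0.116/-0.276 → slack +0.116/-0.276; half-tol=0.196, Σhalf²=0.038416
  +B: nom +36.420 → Σnom=54.090; wc +0.110/-0.402 → slack +0.226/-0.678; half-tol=0.256, Σhalf²=0.103952
  -C: nom -22.120 → Σnom=31.970; wc +0.420/-0.300 → slack +0.646/-0.978; half-tol=0.360, Σhalf²=0.233552
  +D: nom +6.500 → Σnom=38.470; wc +0.050/-0.240 → slack +0.696/-1.218; half-tol=0.145, Σhalf²=0.254577
  +E: nom +15.030 → Σnom=53.500; wc +0.366/-0.490 → slack +1.062/-1.708; half-tol=0.428, Σhalf²=0.437761
  +F: nom +30.400 → Σnom=83.900; wc +0.130/-0.130 → slack +1.192/-1.838; half-tol=0.130, Σhalf²=0.454661
  -G: nom -48.300 → Σnom=35.600; wc +0.490/-0.220 → slack +1.682/-2.058; half-tol=0.355, Σhalf²=0.580686
Nominal = 35.600. Worst-case = [35.600 - 2.058, 35.600 + 1.682] = [33.542, 37.282]. RSS = √0.580686 = 0.762.

nominal=35.600 wc=[33.542,37.282] rss=0.762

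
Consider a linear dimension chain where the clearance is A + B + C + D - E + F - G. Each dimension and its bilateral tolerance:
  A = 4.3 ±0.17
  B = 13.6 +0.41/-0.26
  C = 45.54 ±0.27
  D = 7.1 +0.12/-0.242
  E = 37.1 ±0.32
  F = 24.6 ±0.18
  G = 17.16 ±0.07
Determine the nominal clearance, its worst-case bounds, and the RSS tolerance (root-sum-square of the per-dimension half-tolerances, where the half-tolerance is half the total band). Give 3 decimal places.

nominal=40.880 wc=[39.368,42.420] rss=0.622

Stack each dimension's contribution:
  +A: nom +4.300 → Σnom=4.300; wc +0.170/-0.170 → slack +0.170/-0.170; half-tol=0.170, Σhalf²=0.028900
  +B: nom +13.600 → Σnom=17.900; wc +0.410/-0.260 → slack +0.580/-0.430; half-tol=0.335, Σhalf²=0.141125
  +C: nom +45.540 → Σnom=63.440; wc +0.270/-0.270 → slack +0.850/-0.700; half-tol=0.270, Σhalf²=0.214025
  +D: nom +7.100 → Σnom=70.540; wc +0.120/-0.242 → slack +0.970/-0.942; half-tol=0.181, Σhalf²=0.246786
  -E: nom -37.100 → Σnom=33.440; wc +0.320/-0.320 → slack +1.290/-1.262; half-tol=0.320, Σhalf²=0.349186
  +F: nom +24.600 → Σnom=58.040; wc +0.180/-0.180 → slack +1.470/-1.442; half-tol=0.180, Σhalf²=0.381586
  -G: nom -17.160 → Σnom=40.880; wc +0.070/-0.070 → slack +1.540/-1.512; half-tol=0.070, Σhalf²=0.386486
Nominal = 40.880. Worst-case = [40.880 - 1.512, 40.880 + 1.540] = [39.368, 42.420]. RSS = √0.386486 = 0.622.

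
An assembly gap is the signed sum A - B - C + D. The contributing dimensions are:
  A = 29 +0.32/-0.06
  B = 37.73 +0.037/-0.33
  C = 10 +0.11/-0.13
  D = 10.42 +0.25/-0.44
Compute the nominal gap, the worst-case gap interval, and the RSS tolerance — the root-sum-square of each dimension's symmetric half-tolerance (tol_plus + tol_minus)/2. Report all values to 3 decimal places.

Stack each dimension's contribution:
  +A: nom +29.000 → Σnom=29.000; wc +0.320/-0.060 → slack +0.320/-0.060; half-tol=0.190, Σhalf²=0.036100
  -B: nom -37.730 → Σnom=-8.730; wc +0.330/-0.037 → slack +0.650/-0.097; half-tol=0.183, Σhalf²=0.069772
  -C: nom -10.000 → Σnom=-18.730; wc +0.130/-0.110 → slack +0.780/-0.207; half-tol=0.120, Σhalf²=0.084172
  +D: nom +10.420 → Σnom=-8.310; wc +0.250/-0.440 → slack +1.030/-0.647; half-tol=0.345, Σhalf²=0.203197
Nominal = -8.310. Worst-case = [-8.310 - 0.647, -8.310 + 1.030] = [-8.957, -7.280]. RSS = √0.203197 = 0.451.

nominal=-8.310 wc=[-8.957,-7.280] rss=0.451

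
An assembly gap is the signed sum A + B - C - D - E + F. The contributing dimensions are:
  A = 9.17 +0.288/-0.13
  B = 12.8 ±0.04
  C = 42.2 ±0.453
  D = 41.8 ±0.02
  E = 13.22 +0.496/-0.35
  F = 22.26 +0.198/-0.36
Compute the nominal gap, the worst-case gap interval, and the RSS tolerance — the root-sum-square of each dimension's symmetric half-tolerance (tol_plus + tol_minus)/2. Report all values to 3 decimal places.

Stack each dimension's contribution:
  +A: nom +9.170 → Σnom=9.170; wc +0.288/-0.130 → slack +0.288/-0.130; half-tol=0.209, Σhalf²=0.043681
  +B: nom +12.800 → Σnom=21.970; wc +0.040/-0.040 → slack +0.328/-0.170; half-tol=0.040, Σhalf²=0.045281
  -C: nom -42.200 → Σnom=-20.230; wc +0.453/-0.453 → slack +0.781/-0.623; half-tol=0.453, Σhalf²=0.250490
  -D: nom -41.800 → Σnom=-62.030; wc +0.020/-0.020 → slack +0.801/-0.643; half-tol=0.020, Σhalf²=0.250890
  -E: nom -13.220 → Σnom=-75.250; wc +0.350/-0.496 → slack +1.151/-1.139; half-tol=0.423, Σhalf²=0.429819
  +F: nom +22.260 → Σnom=-52.990; wc +0.198/-0.360 → slack +1.349/-1.499; half-tol=0.279, Σhalf²=0.507660
Nominal = -52.990. Worst-case = [-52.990 - 1.499, -52.990 + 1.349] = [-54.489, -51.641]. RSS = √0.507660 = 0.713.

nominal=-52.990 wc=[-54.489,-51.641] rss=0.713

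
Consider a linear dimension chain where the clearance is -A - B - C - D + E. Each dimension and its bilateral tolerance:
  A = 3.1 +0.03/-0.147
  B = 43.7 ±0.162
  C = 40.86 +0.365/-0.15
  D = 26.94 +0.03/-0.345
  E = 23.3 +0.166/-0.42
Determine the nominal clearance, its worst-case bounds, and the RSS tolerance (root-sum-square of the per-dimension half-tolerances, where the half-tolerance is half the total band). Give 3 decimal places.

nominal=-91.300 wc=[-92.307,-90.330] rss=0.471

Stack each dimension's contribution:
  -A: nom -3.100 → Σnom=-3.100; wc +0.147/-0.030 → slack +0.147/-0.030; half-tol=0.088, Σhalf²=0.007832
  -B: nom -43.700 → Σnom=-46.800; wc +0.162/-0.162 → slack +0.309/-0.192; half-tol=0.162, Σhalf²=0.034076
  -C: nom -40.860 → Σnom=-87.660; wc +0.150/-0.365 → slack +0.459/-0.557; half-tol=0.258, Σhalf²=0.100382
  -D: nom -26.940 → Σnom=-114.600; wc +0.345/-0.030 → slack +0.804/-0.587; half-tol=0.188, Σhalf²=0.135539
  +E: nom +23.300 → Σnom=-91.300; wc +0.166/-0.420 → slack +0.970/-1.007; half-tol=0.293, Σhalf²=0.221388
Nominal = -91.300. Worst-case = [-91.300 - 1.007, -91.300 + 0.970] = [-92.307, -90.330]. RSS = √0.221388 = 0.471.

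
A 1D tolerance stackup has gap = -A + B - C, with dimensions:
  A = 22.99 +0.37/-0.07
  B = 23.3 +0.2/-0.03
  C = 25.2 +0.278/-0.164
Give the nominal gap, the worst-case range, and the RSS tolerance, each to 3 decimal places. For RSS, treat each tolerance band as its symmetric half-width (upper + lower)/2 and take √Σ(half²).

Stack each dimension's contribution:
  -A: nom -22.990 → Σnom=-22.990; wc +0.070/-0.370 → slack +0.070/-0.370; half-tol=0.220, Σhalf²=0.048400
  +B: nom +23.300 → Σnom=0.310; wc +0.200/-0.030 → slack +0.270/-0.400; half-tol=0.115, Σhalf²=0.061625
  -C: nom -25.200 → Σnom=-24.890; wc +0.164/-0.278 → slack +0.434/-0.678; half-tol=0.221, Σhalf²=0.110466
Nominal = -24.890. Worst-case = [-24.890 - 0.678, -24.890 + 0.434] = [-25.568, -24.456]. RSS = √0.110466 = 0.332.

nominal=-24.890 wc=[-25.568,-24.456] rss=0.332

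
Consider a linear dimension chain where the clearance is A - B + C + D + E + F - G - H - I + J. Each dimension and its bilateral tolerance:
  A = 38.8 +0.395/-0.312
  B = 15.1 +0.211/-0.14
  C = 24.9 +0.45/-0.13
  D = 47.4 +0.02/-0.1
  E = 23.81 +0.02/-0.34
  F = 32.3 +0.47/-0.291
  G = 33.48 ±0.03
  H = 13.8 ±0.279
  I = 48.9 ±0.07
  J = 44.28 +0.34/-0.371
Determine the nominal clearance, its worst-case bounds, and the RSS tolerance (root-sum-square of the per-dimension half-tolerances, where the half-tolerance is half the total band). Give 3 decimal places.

Stack each dimension's contribution:
  +A: nom +38.800 → Σnom=38.800; wc +0.395/-0.312 → slack +0.395/-0.312; half-tol=0.354, Σhalf²=0.124962
  -B: nom -15.100 → Σnom=23.700; wc +0.140/-0.211 → slack +0.535/-0.523; half-tol=0.175, Σhalf²=0.155763
  +C: nom +24.900 → Σnom=48.600; wc +0.450/-0.130 → slack +0.985/-0.653; half-tol=0.290, Σhalf²=0.239863
  +D: nom +47.400 → Σnom=96.000; wc +0.020/-0.100 → slack +1.005/-0.753; half-tol=0.060, Σhalf²=0.243463
  +E: nom +23.810 → Σnom=119.810; wc +0.020/-0.340 → slack +1.025/-1.093; half-tol=0.180, Σhalf²=0.275863
  +F: nom +32.300 → Σnom=152.110; wc +0.470/-0.291 → slack +1.495/-1.384; half-tol=0.380, Σhalf²=0.420643
  -G: nom -33.480 → Σnom=118.630; wc +0.030/-0.030 → slack +1.525/-1.414; half-tol=0.030, Σhalf²=0.421543
  -H: nom -13.800 → Σnom=104.830; wc +0.279/-0.279 → slack +1.804/-1.693; half-tol=0.279, Σhalf²=0.499384
  -I: nom -48.900 → Σnom=55.930; wc +0.070/-0.070 → slack +1.874/-1.763; half-tol=0.070, Σhalf²=0.504284
  +J: nom +44.280 → Σnom=100.210; wc +0.340/-0.371 → slack +2.214/-2.134; half-tol=0.356, Σhalf²=0.630664
Nominal = 100.210. Worst-case = [100.210 - 2.134, 100.210 + 2.214] = [98.076, 102.424]. RSS = √0.630664 = 0.794.

nominal=100.210 wc=[98.076,102.424] rss=0.794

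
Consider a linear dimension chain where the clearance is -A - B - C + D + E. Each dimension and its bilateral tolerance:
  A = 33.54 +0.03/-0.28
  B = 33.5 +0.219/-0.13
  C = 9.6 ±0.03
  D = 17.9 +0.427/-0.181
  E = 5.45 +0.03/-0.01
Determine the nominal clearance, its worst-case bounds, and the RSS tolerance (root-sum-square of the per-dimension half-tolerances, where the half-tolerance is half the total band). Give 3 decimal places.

Stack each dimension's contribution:
  -A: nom -33.540 → Σnom=-33.540; wc +0.280/-0.030 → slack +0.280/-0.030; half-tol=0.155, Σhalf²=0.024025
  -B: nom -33.500 → Σnom=-67.040; wc +0.130/-0.219 → slack +0.410/-0.249; half-tol=0.174, Σhalf²=0.054475
  -C: nom -9.600 → Σnom=-76.640; wc +0.030/-0.030 → slack +0.440/-0.279; half-tol=0.030, Σhalf²=0.055375
  +D: nom +17.900 → Σnom=-58.740; wc +0.427/-0.181 → slack +0.867/-0.460; half-tol=0.304, Σhalf²=0.147791
  +E: nom +5.450 → Σnom=-53.290; wc +0.030/-0.010 → slack +0.897/-0.470; half-tol=0.020, Σhalf²=0.148191
Nominal = -53.290. Worst-case = [-53.290 - 0.470, -53.290 + 0.897] = [-53.760, -52.393]. RSS = √0.148191 = 0.385.

nominal=-53.290 wc=[-53.760,-52.393] rss=0.385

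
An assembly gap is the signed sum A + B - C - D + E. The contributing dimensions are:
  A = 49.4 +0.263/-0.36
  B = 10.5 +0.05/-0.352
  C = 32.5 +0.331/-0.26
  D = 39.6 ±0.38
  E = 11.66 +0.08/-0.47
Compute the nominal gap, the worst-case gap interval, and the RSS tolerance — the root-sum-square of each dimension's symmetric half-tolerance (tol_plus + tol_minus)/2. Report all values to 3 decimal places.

nominal=-0.540 wc=[-2.433,0.493] rss=0.667

Stack each dimension's contribution:
  +A: nom +49.400 → Σnom=49.400; wc +0.263/-0.360 → slack +0.263/-0.360; half-tol=0.311, Σhalf²=0.097032
  +B: nom +10.500 → Σnom=59.900; wc +0.050/-0.352 → slack +0.313/-0.712; half-tol=0.201, Σhalf²=0.137433
  -C: nom -32.500 → Σnom=27.400; wc +0.260/-0.331 → slack +0.573/-1.043; half-tol=0.295, Σhalf²=0.224753
  -D: nom -39.600 → Σnom=-12.200; wc +0.380/-0.380 → slack +0.953/-1.423; half-tol=0.380, Σhalf²=0.369154
  +E: nom +11.660 → Σnom=-0.540; wc +0.080/-0.470 → slack +1.033/-1.893; half-tol=0.275, Σhalf²=0.444779
Nominal = -0.540. Worst-case = [-0.540 - 1.893, -0.540 + 1.033] = [-2.433, 0.493]. RSS = √0.444779 = 0.667.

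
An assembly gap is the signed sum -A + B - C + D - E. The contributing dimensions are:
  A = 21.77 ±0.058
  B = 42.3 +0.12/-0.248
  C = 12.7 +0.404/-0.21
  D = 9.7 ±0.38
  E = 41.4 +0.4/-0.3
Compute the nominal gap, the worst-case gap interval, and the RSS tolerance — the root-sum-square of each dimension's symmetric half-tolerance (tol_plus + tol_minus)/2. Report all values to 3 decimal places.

Stack each dimension's contribution:
  -A: nom -21.770 → Σnom=-21.770; wc +0.058/-0.058 → slack +0.058/-0.058; half-tol=0.058, Σhalf²=0.003364
  +B: nom +42.300 → Σnom=20.530; wc +0.120/-0.248 → slack +0.178/-0.306; half-tol=0.184, Σhalf²=0.037220
  -C: nom -12.700 → Σnom=7.830; wc +0.210/-0.404 → slack +0.388/-0.710; half-tol=0.307, Σhalf²=0.131469
  +D: nom +9.700 → Σnom=17.530; wc +0.380/-0.380 → slack +0.768/-1.090; half-tol=0.380, Σhalf²=0.275869
  -E: nom -41.400 → Σnom=-23.870; wc +0.300/-0.400 → slack +1.068/-1.490; half-tol=0.350, Σhalf²=0.398369
Nominal = -23.870. Worst-case = [-23.870 - 1.490, -23.870 + 1.068] = [-25.360, -22.802]. RSS = √0.398369 = 0.631.

nominal=-23.870 wc=[-25.360,-22.802] rss=0.631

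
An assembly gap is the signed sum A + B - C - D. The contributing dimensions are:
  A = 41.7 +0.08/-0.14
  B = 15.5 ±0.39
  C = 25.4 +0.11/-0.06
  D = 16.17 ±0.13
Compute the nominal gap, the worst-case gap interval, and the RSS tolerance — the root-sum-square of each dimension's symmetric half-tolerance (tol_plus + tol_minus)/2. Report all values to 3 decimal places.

nominal=15.630 wc=[14.860,16.290] rss=0.434

Stack each dimension's contribution:
  +A: nom +41.700 → Σnom=41.700; wc +0.080/-0.140 → slack +0.080/-0.140; half-tol=0.110, Σhalf²=0.012100
  +B: nom +15.500 → Σnom=57.200; wc +0.390/-0.390 → slack +0.470/-0.530; half-tol=0.390, Σhalf²=0.164200
  -C: nom -25.400 → Σnom=31.800; wc +0.060/-0.110 → slack +0.530/-0.640; half-tol=0.085, Σhalf²=0.171425
  -D: nom -16.170 → Σnom=15.630; wc +0.130/-0.130 → slack +0.660/-0.770; half-tol=0.130, Σhalf²=0.188325
Nominal = 15.630. Worst-case = [15.630 - 0.770, 15.630 + 0.660] = [14.860, 16.290]. RSS = √0.188325 = 0.434.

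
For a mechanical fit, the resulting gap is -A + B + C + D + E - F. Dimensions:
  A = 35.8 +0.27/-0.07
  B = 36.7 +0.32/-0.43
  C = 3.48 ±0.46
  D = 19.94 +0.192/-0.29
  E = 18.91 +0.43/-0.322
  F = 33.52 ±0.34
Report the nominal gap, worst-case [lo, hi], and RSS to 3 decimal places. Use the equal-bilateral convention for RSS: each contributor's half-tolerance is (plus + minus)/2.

nominal=9.710 wc=[7.598,11.522] rss=0.834

Stack each dimension's contribution:
  -A: nom -35.800 → Σnom=-35.800; wc +0.070/-0.270 → slack +0.070/-0.270; half-tol=0.170, Σhalf²=0.028900
  +B: nom +36.700 → Σnom=0.900; wc +0.320/-0.430 → slack +0.390/-0.700; half-tol=0.375, Σhalf²=0.169525
  +C: nom +3.480 → Σnom=4.380; wc +0.460/-0.460 → slack +0.850/-1.160; half-tol=0.460, Σhalf²=0.381125
  +D: nom +19.940 → Σnom=24.320; wc +0.192/-0.290 → slack +1.042/-1.450; half-tol=0.241, Σhalf²=0.439206
  +E: nom +18.910 → Σnom=43.230; wc +0.430/-0.322 → slack +1.472/-1.772; half-tol=0.376, Σhalf²=0.580582
  -F: nom -33.520 → Σnom=9.710; wc +0.340/-0.340 → slack +1.812/-2.112; half-tol=0.340, Σhalf²=0.696182
Nominal = 9.710. Worst-case = [9.710 - 2.112, 9.710 + 1.812] = [7.598, 11.522]. RSS = √0.696182 = 0.834.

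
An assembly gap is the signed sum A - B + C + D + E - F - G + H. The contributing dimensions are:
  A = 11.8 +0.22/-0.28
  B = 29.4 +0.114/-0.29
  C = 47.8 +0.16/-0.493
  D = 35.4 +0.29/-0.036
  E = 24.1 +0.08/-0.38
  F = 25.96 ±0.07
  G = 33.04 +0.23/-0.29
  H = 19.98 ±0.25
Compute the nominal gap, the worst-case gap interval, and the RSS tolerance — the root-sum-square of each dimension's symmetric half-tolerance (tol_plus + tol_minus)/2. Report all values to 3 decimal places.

Stack each dimension's contribution:
  +A: nom +11.800 → Σnom=11.800; wc +0.220/-0.280 → slack +0.220/-0.280; half-tol=0.250, Σhalf²=0.062500
  -B: nom -29.400 → Σnom=-17.600; wc +0.290/-0.114 → slack +0.510/-0.394; half-tol=0.202, Σhalf²=0.103304
  +C: nom +47.800 → Σnom=30.200; wc +0.160/-0.493 → slack +0.670/-0.887; half-tol=0.327, Σhalf²=0.209906
  +D: nom +35.400 → Σnom=65.600; wc +0.290/-0.036 → slack +0.960/-0.923; half-tol=0.163, Σhalf²=0.236475
  +E: nom +24.100 → Σnom=89.700; wc +0.080/-0.380 → slack +1.040/-1.303; half-tol=0.230, Σhalf²=0.289375
  -F: nom -25.960 → Σnom=63.740; wc +0.070/-0.070 → slack +1.110/-1.373; half-tol=0.070, Σhalf²=0.294275
  -G: nom -33.040 → Σnom=30.700; wc +0.290/-0.230 → slack +1.400/-1.603; half-tol=0.260, Σhalf²=0.361875
  +H: nom +19.980 → Σnom=50.680; wc +0.250/-0.250 → slack +1.650/-1.853; half-tol=0.250, Σhalf²=0.424375
Nominal = 50.680. Worst-case = [50.680 - 1.853, 50.680 + 1.650] = [48.827, 52.330]. RSS = √0.424375 = 0.651.

nominal=50.680 wc=[48.827,52.330] rss=0.651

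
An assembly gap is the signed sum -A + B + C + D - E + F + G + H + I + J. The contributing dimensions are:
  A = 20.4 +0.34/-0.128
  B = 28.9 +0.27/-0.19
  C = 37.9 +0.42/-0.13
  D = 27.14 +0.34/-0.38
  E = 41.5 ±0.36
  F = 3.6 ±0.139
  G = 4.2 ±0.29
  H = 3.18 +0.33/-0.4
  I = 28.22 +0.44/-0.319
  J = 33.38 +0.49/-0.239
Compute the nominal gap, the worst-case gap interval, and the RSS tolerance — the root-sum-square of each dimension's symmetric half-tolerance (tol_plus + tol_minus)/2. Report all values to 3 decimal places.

Stack each dimension's contribution:
  -A: nom -20.400 → Σnom=-20.400; wc +0.128/-0.340 → slack +0.128/-0.340; half-tol=0.234, Σhalf²=0.054756
  +B: nom +28.900 → Σnom=8.500; wc +0.270/-0.190 → slack +0.398/-0.530; half-tol=0.230, Σhalf²=0.107656
  +C: nom +37.900 → Σnom=46.400; wc +0.420/-0.130 → slack +0.818/-0.660; half-tol=0.275, Σhalf²=0.183281
  +D: nom +27.140 → Σnom=73.540; wc +0.340/-0.380 → slack +1.158/-1.040; half-tol=0.360, Σhalf²=0.312881
  -E: nom -41.500 → Σnom=32.040; wc +0.360/-0.360 → slack +1.518/-1.400; half-tol=0.360, Σhalf²=0.442481
  +F: nom +3.600 → Σnom=35.640; wc +0.139/-0.139 → slack +1.657/-1.539; half-tol=0.139, Σhalf²=0.461802
  +G: nom +4.200 → Σnom=39.840; wc +0.290/-0.290 → slack +1.947/-1.829; half-tol=0.290, Σhalf²=0.545902
  +H: nom +3.180 → Σnom=43.020; wc +0.330/-0.400 → slack +2.277/-2.229; half-tol=0.365, Σhalf²=0.679127
  +I: nom +28.220 → Σnom=71.240; wc +0.440/-0.319 → slack +2.717/-2.548; half-tol=0.380, Σhalf²=0.823147
  +J: nom +33.380 → Σnom=104.620; wc +0.490/-0.239 → slack +3.207/-2.787; half-tol=0.364, Σhalf²=0.956008
Nominal = 104.620. Worst-case = [104.620 - 2.787, 104.620 + 3.207] = [101.833, 107.827]. RSS = √0.956008 = 0.978.

nominal=104.620 wc=[101.833,107.827] rss=0.978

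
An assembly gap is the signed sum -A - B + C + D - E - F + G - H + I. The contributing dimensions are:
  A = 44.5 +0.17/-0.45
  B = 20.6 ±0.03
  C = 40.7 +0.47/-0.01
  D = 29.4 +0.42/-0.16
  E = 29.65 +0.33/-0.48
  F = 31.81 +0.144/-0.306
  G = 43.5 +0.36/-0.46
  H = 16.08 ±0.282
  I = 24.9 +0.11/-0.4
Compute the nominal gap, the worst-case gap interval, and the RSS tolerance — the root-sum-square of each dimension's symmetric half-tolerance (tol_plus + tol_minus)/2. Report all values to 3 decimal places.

Stack each dimension's contribution:
  -A: nom -44.500 → Σnom=-44.500; wc +0.450/-0.170 → slack +0.450/-0.170; half-tol=0.310, Σhalf²=0.096100
  -B: nom -20.600 → Σnom=-65.100; wc +0.030/-0.030 → slack +0.480/-0.200; half-tol=0.030, Σhalf²=0.097000
  +C: nom +40.700 → Σnom=-24.400; wc +0.470/-0.010 → slack +0.950/-0.210; half-tol=0.240, Σhalf²=0.154600
  +D: nom +29.400 → Σnom=5.000; wc +0.420/-0.160 → slack +1.370/-0.370; half-tol=0.290, Σhalf²=0.238700
  -E: nom -29.650 → Σnom=-24.650; wc +0.480/-0.330 → slack +1.850/-0.700; half-tol=0.405, Σhalf²=0.402725
  -F: nom -31.810 → Σnom=-56.460; wc +0.306/-0.144 → slack +2.156/-0.844; half-tol=0.225, Σhalf²=0.453350
  +G: nom +43.500 → Σnom=-12.960; wc +0.360/-0.460 → slack +2.516/-1.304; half-tol=0.410, Σhalf²=0.621450
  -H: nom -16.080 → Σnom=-29.040; wc +0.282/-0.282 → slack +2.798/-1.586; half-tol=0.282, Σhalf²=0.700974
  +I: nom +24.900 → Σnom=-4.140; wc +0.110/-0.400 → slack +2.908/-1.986; half-tol=0.255, Σhalf²=0.765999
Nominal = -4.140. Worst-case = [-4.140 - 1.986, -4.140 + 2.908] = [-6.126, -1.232]. RSS = √0.765999 = 0.875.

nominal=-4.140 wc=[-6.126,-1.232] rss=0.875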